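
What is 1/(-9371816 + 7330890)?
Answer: -1/2040926 ≈ -4.8997e-7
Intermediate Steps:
1/(-9371816 + 7330890) = 1/(-2040926) = -1/2040926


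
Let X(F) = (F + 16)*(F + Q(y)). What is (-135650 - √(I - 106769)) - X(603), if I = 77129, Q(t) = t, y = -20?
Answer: -496527 - 2*I*√7410 ≈ -4.9653e+5 - 172.16*I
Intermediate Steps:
X(F) = (-20 + F)*(16 + F) (X(F) = (F + 16)*(F - 20) = (16 + F)*(-20 + F) = (-20 + F)*(16 + F))
(-135650 - √(I - 106769)) - X(603) = (-135650 - √(77129 - 106769)) - (-320 + 603² - 4*603) = (-135650 - √(-29640)) - (-320 + 363609 - 2412) = (-135650 - 2*I*√7410) - 1*360877 = (-135650 - 2*I*√7410) - 360877 = -496527 - 2*I*√7410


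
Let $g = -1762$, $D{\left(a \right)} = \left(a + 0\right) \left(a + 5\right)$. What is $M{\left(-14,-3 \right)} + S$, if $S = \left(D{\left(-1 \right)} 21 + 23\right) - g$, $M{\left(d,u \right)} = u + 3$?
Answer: $1701$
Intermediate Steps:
$D{\left(a \right)} = a \left(5 + a\right)$
$M{\left(d,u \right)} = 3 + u$
$S = 1701$ ($S = \left(- (5 - 1) 21 + 23\right) - -1762 = \left(\left(-1\right) 4 \cdot 21 + 23\right) + 1762 = \left(\left(-4\right) 21 + 23\right) + 1762 = \left(-84 + 23\right) + 1762 = -61 + 1762 = 1701$)
$M{\left(-14,-3 \right)} + S = \left(3 - 3\right) + 1701 = 0 + 1701 = 1701$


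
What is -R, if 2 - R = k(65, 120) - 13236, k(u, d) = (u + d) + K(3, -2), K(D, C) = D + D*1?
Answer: -13047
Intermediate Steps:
K(D, C) = 2*D (K(D, C) = D + D = 2*D)
k(u, d) = 6 + d + u (k(u, d) = (u + d) + 2*3 = (d + u) + 6 = 6 + d + u)
R = 13047 (R = 2 - ((6 + 120 + 65) - 13236) = 2 - (191 - 13236) = 2 - 1*(-13045) = 2 + 13045 = 13047)
-R = -1*13047 = -13047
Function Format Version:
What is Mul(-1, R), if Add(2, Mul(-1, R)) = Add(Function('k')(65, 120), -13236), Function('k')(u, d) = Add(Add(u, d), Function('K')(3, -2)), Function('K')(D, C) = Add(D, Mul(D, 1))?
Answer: -13047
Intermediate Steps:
Function('K')(D, C) = Mul(2, D) (Function('K')(D, C) = Add(D, D) = Mul(2, D))
Function('k')(u, d) = Add(6, d, u) (Function('k')(u, d) = Add(Add(u, d), Mul(2, 3)) = Add(Add(d, u), 6) = Add(6, d, u))
R = 13047 (R = Add(2, Mul(-1, Add(Add(6, 120, 65), -13236))) = Add(2, Mul(-1, Add(191, -13236))) = Add(2, Mul(-1, -13045)) = Add(2, 13045) = 13047)
Mul(-1, R) = Mul(-1, 13047) = -13047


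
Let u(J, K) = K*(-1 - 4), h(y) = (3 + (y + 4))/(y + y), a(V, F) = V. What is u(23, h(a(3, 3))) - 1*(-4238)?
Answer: 12689/3 ≈ 4229.7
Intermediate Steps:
h(y) = (7 + y)/(2*y) (h(y) = (3 + (4 + y))/((2*y)) = (7 + y)*(1/(2*y)) = (7 + y)/(2*y))
u(J, K) = -5*K (u(J, K) = K*(-5) = -5*K)
u(23, h(a(3, 3))) - 1*(-4238) = -5*(7 + 3)/(2*3) - 1*(-4238) = -5*10/(2*3) + 4238 = -5*5/3 + 4238 = -25/3 + 4238 = 12689/3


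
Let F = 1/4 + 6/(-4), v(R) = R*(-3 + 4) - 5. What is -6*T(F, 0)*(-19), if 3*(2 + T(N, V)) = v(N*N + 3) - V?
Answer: -1957/8 ≈ -244.63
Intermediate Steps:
v(R) = -5 + R (v(R) = R*1 - 5 = R - 5 = -5 + R)
F = -5/4 (F = 1*(¼) + 6*(-¼) = ¼ - 3/2 = -5/4 ≈ -1.2500)
T(N, V) = -8/3 - V/3 + N²/3 (T(N, V) = -2 + ((-5 + (N*N + 3)) - V)/3 = -2 + ((-5 + (N² + 3)) - V)/3 = -2 + ((-5 + (3 + N²)) - V)/3 = -2 + ((-2 + N²) - V)/3 = -2 + (-2 + N² - V)/3 = -2 + (-⅔ - V/3 + N²/3) = -8/3 - V/3 + N²/3)
-6*T(F, 0)*(-19) = -6*(-8/3 - ⅓*0 + (-5/4)²/3)*(-19) = -6*(-8/3 + 0 + (⅓)*(25/16))*(-19) = -6*(-8/3 + 0 + 25/48)*(-19) = -6*(-103/48)*(-19) = (103/8)*(-19) = -1957/8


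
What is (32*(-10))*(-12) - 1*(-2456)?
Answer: 6296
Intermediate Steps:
(32*(-10))*(-12) - 1*(-2456) = -320*(-12) + 2456 = 3840 + 2456 = 6296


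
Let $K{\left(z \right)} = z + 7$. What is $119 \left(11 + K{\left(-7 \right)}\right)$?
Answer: $1309$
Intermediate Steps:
$K{\left(z \right)} = 7 + z$
$119 \left(11 + K{\left(-7 \right)}\right) = 119 \left(11 + \left(7 - 7\right)\right) = 119 \left(11 + 0\right) = 119 \cdot 11 = 1309$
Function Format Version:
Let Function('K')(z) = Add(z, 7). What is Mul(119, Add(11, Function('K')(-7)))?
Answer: 1309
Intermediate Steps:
Function('K')(z) = Add(7, z)
Mul(119, Add(11, Function('K')(-7))) = Mul(119, Add(11, Add(7, -7))) = Mul(119, Add(11, 0)) = Mul(119, 11) = 1309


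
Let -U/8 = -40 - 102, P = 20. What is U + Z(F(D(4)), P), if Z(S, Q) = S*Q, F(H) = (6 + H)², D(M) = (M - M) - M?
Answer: 1216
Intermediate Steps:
D(M) = -M (D(M) = 0 - M = -M)
Z(S, Q) = Q*S
U = 1136 (U = -8*(-40 - 102) = -8*(-142) = 1136)
U + Z(F(D(4)), P) = 1136 + 20*(6 - 1*4)² = 1136 + 20*(6 - 4)² = 1136 + 20*2² = 1136 + 20*4 = 1136 + 80 = 1216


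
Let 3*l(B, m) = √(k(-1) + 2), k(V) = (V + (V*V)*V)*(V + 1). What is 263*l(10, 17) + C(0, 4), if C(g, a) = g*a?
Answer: 263*√2/3 ≈ 123.98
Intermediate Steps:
C(g, a) = a*g
k(V) = (1 + V)*(V + V³) (k(V) = (V + V²*V)*(1 + V) = (V + V³)*(1 + V) = (1 + V)*(V + V³))
l(B, m) = √2/3 (l(B, m) = √(-(1 - 1 + (-1)² + (-1)³) + 2)/3 = √(-(1 - 1 + 1 - 1) + 2)/3 = √(-1*0 + 2)/3 = √(0 + 2)/3 = √2/3)
263*l(10, 17) + C(0, 4) = 263*(√2/3) + 4*0 = 263*√2/3 + 0 = 263*√2/3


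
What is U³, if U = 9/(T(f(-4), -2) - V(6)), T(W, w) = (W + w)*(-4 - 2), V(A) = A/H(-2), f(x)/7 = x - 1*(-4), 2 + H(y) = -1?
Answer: 729/2744 ≈ 0.26567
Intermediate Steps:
H(y) = -3 (H(y) = -2 - 1 = -3)
f(x) = 28 + 7*x (f(x) = 7*(x - 1*(-4)) = 7*(x + 4) = 7*(4 + x) = 28 + 7*x)
V(A) = -A/3 (V(A) = A/(-3) = A*(-⅓) = -A/3)
T(W, w) = -6*W - 6*w (T(W, w) = (W + w)*(-6) = -6*W - 6*w)
U = 9/14 (U = 9/((-6*(28 + 7*(-4)) - 6*(-2)) - (-1)*6/3) = 9/((-6*(28 - 28) + 12) - 1*(-2)) = 9/((-6*0 + 12) + 2) = 9/((0 + 12) + 2) = 9/(12 + 2) = 9/14 ≈ 0.64286)
U³ = (9/14)³ = 729/2744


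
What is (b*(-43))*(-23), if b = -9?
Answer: -8901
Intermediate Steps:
(b*(-43))*(-23) = -9*(-43)*(-23) = 387*(-23) = -8901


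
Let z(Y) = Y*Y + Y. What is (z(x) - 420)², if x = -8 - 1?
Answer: 121104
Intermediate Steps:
x = -9
z(Y) = Y + Y² (z(Y) = Y² + Y = Y + Y²)
(z(x) - 420)² = (-9*(1 - 9) - 420)² = (-9*(-8) - 420)² = (72 - 420)² = (-348)² = 121104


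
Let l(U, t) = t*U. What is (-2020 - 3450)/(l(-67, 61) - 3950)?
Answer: 5470/8037 ≈ 0.68060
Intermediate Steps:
l(U, t) = U*t
(-2020 - 3450)/(l(-67, 61) - 3950) = (-2020 - 3450)/(-67*61 - 3950) = -5470/(-4087 - 3950) = -5470/(-8037) = -5470*(-1/8037) = 5470/8037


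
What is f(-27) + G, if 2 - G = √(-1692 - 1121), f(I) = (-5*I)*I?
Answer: -3643 - I*√2813 ≈ -3643.0 - 53.038*I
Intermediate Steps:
f(I) = -5*I²
G = 2 - I*√2813 (G = 2 - √(-1692 - 1121) = 2 - √(-2813) = 2 - I*√2813 ≈ 2.0 - 53.038*I)
f(-27) + G = -5*(-27)² + (2 - I*√2813) = -5*729 + (2 - I*√2813) = -3645 + (2 - I*√2813) = -3643 - I*√2813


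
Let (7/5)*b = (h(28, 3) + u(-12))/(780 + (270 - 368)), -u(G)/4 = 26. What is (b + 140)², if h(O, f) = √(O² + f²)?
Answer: 446010285425/22791076 + 1669600*√793/5697769 ≈ 19578.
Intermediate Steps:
u(G) = -104 (u(G) = -4*26 = -104)
b = -260/2387 + 5*√793/4774 (b = 5*((√(28² + 3²) - 104)/(780 + (270 - 368)))/7 = 5*((√(784 + 9) - 104)/(780 - 98))/7 = 5*((√793 - 104)/682)/7 = 5*((-104 + √793)*(1/682))/7 = 5*(-52/341 + √793/682)/7 = -260/2387 + 5*√793/4774 ≈ -0.079430)
(b + 140)² = ((-260/2387 + 5*√793/4774) + 140)² = (333920/2387 + 5*√793/4774)²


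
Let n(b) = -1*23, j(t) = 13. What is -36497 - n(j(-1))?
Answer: -36474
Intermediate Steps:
n(b) = -23
-36497 - n(j(-1)) = -36497 - 1*(-23) = -36497 + 23 = -36474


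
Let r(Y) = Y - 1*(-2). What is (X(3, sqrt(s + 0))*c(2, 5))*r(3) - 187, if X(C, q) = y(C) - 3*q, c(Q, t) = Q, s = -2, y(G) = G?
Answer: -157 - 30*I*sqrt(2) ≈ -157.0 - 42.426*I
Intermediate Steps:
r(Y) = 2 + Y (r(Y) = Y + 2 = 2 + Y)
X(C, q) = C - 3*q
(X(3, sqrt(s + 0))*c(2, 5))*r(3) - 187 = ((3 - 3*sqrt(-2 + 0))*2)*(2 + 3) - 187 = ((3 - 3*I*sqrt(2))*2)*5 - 187 = (6 - 6*I*sqrt(2))*5 - 187 = (30 - 30*I*sqrt(2)) - 187 = -157 - 30*I*sqrt(2)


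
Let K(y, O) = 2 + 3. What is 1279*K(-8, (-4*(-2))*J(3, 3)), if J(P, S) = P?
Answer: 6395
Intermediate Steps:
K(y, O) = 5
1279*K(-8, (-4*(-2))*J(3, 3)) = 1279*5 = 6395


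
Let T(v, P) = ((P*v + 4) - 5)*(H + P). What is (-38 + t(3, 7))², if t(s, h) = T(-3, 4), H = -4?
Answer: 1444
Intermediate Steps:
T(v, P) = (-1 + P*v)*(-4 + P) (T(v, P) = ((P*v + 4) - 5)*(-4 + P) = ((4 + P*v) - 5)*(-4 + P) = (-1 + P*v)*(-4 + P))
t(s, h) = 0 (t(s, h) = 4 - 1*4 - 3*4² - 4*4*(-3) = 4 - 4 - 3*16 + 48 = 4 - 4 - 48 + 48 = 0)
(-38 + t(3, 7))² = (-38 + 0)² = (-38)² = 1444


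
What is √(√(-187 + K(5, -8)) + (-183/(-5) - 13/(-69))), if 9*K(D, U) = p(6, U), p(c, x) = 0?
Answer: √(4378740 + 119025*I*√187)/345 ≈ 6.1659 + 1.1089*I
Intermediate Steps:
K(D, U) = 0 (K(D, U) = (⅑)*0 = 0)
√(√(-187 + K(5, -8)) + (-183/(-5) - 13/(-69))) = √(√(-187 + 0) + (-183/(-5) - 13/(-69))) = √(√(-187) + (-183*(-⅕) - 13*(-1/69))) = √(I*√187 + (183/5 + 13/69)) = √(I*√187 + 12692/345) = √(12692/345 + I*√187)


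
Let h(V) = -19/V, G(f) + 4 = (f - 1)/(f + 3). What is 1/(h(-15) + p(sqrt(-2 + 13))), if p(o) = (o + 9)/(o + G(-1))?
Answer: 615/794 - 225*sqrt(11)/794 ≈ -0.16529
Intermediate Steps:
G(f) = -4 + (-1 + f)/(3 + f) (G(f) = -4 + (f - 1)/(f + 3) = -4 + (-1 + f)/(3 + f))
p(o) = (9 + o)/(-5 + o) (p(o) = (o + 9)/(o + (-13 - 3*(-1))/(3 - 1)) = (9 + o)/(o + (-13 + 3)/2) = (9 + o)/(o + (1/2)*(-10)) = (9 + o)/(o - 5) = (9 + o)/(-5 + o))
1/(h(-15) + p(sqrt(-2 + 13))) = 1/(-19/(-15) + (9 + sqrt(-2 + 13))/(-5 + sqrt(-2 + 13))) = 1/(-19*(-1/15) + (9 + sqrt(11))/(-5 + sqrt(11))) = 1/(19/15 + (9 + sqrt(11))/(-5 + sqrt(11)))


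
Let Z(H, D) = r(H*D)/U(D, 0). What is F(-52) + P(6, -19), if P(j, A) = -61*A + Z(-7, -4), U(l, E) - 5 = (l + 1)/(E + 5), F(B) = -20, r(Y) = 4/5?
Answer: 12531/11 ≈ 1139.2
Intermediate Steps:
r(Y) = ⅘ (r(Y) = 4*(⅕) = ⅘)
U(l, E) = 5 + (1 + l)/(5 + E) (U(l, E) = 5 + (l + 1)/(E + 5) = 5 + (1 + l)/(5 + E))
Z(H, D) = 4/(5*(26/5 + D/5)) (Z(H, D) = 4/(5*(((26 + D + 5*0)/(5 + 0)))) = 4/(5*(((26 + D + 0)/5))) = 4/(5*(((26 + D)/5))) = 4/(5*(26/5 + D/5)))
P(j, A) = 2/11 - 61*A (P(j, A) = -61*A + 4/(26 - 4) = -61*A + 4/22 = -61*A + 4*(1/22) = -61*A + 2/11 = 2/11 - 61*A)
F(-52) + P(6, -19) = -20 + (2/11 - 61*(-19)) = -20 + (2/11 + 1159) = -20 + 12751/11 = 12531/11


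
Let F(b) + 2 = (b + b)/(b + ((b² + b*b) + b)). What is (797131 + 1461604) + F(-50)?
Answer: 110677916/49 ≈ 2.2587e+6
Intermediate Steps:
F(b) = -2 + 2*b/(2*b + 2*b²) (F(b) = -2 + (b + b)/(b + ((b² + b*b) + b)) = -2 + (2*b)/(b + ((b² + b²) + b)) = -2 + (2*b)/(b + (2*b² + b)) = -2 + (2*b)/(b + (b + 2*b²)) = -2 + (2*b)/(2*b + 2*b²) = -2 + 2*b/(2*b + 2*b²))
(797131 + 1461604) + F(-50) = (797131 + 1461604) + (-1 - 2*(-50))/(1 - 50) = 2258735 + (-1 + 100)/(-49) = 2258735 - 1/49*99 = 2258735 - 99/49 = 110677916/49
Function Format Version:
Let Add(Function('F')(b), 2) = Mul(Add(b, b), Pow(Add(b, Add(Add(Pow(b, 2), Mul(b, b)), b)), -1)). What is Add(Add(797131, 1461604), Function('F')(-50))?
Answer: Rational(110677916, 49) ≈ 2.2587e+6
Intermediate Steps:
Function('F')(b) = Add(-2, Mul(2, b, Pow(Add(Mul(2, b), Mul(2, Pow(b, 2))), -1))) (Function('F')(b) = Add(-2, Mul(Add(b, b), Pow(Add(b, Add(Add(Pow(b, 2), Mul(b, b)), b)), -1))) = Add(-2, Mul(Mul(2, b), Pow(Add(b, Add(Add(Pow(b, 2), Pow(b, 2)), b)), -1))) = Add(-2, Mul(Mul(2, b), Pow(Add(b, Add(Mul(2, Pow(b, 2)), b)), -1))) = Add(-2, Mul(Mul(2, b), Pow(Add(b, Add(b, Mul(2, Pow(b, 2)))), -1))) = Add(-2, Mul(Mul(2, b), Pow(Add(Mul(2, b), Mul(2, Pow(b, 2))), -1))) = Add(-2, Mul(2, b, Pow(Add(Mul(2, b), Mul(2, Pow(b, 2))), -1))))
Add(Add(797131, 1461604), Function('F')(-50)) = Add(Add(797131, 1461604), Mul(Pow(Add(1, -50), -1), Add(-1, Mul(-2, -50)))) = Add(2258735, Mul(Pow(-49, -1), Add(-1, 100))) = Add(2258735, Mul(Rational(-1, 49), 99)) = Add(2258735, Rational(-99, 49)) = Rational(110677916, 49)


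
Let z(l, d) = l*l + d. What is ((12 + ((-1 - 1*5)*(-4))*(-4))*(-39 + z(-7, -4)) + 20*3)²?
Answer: 197136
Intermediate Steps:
z(l, d) = d + l² (z(l, d) = l² + d = d + l²)
((12 + ((-1 - 1*5)*(-4))*(-4))*(-39 + z(-7, -4)) + 20*3)² = ((12 + ((-1 - 1*5)*(-4))*(-4))*(-39 + (-4 + (-7)²)) + 20*3)² = ((12 + ((-1 - 5)*(-4))*(-4))*(-39 + (-4 + 49)) + 60)² = ((12 - 6*(-4)*(-4))*(-39 + 45) + 60)² = ((12 + 24*(-4))*6 + 60)² = ((12 - 96)*6 + 60)² = (-84*6 + 60)² = (-504 + 60)² = (-444)² = 197136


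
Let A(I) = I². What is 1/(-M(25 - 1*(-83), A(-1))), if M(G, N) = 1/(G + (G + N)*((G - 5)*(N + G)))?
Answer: -1223851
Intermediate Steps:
M(G, N) = 1/(G + (G + N)²*(-5 + G)) (M(G, N) = 1/(G + (G + N)*((-5 + G)*(G + N))) = 1/(G + (G + N)²*(-5 + G)))
1/(-M(25 - 1*(-83), A(-1))) = 1/(-1/((25 - 1*(-83)) - 5*((25 - 1*(-83)) + (-1)²)² + (25 - 1*(-83))*((25 - 1*(-83)) + (-1)²)²)) = 1/(-1/((25 + 83) - 5*((25 + 83) + 1)² + (25 + 83)*((25 + 83) + 1)²)) = 1/(-1/(108 - 5*(108 + 1)² + 108*(108 + 1)²)) = 1/(-1/(108 - 5*109² + 108*109²)) = 1/(-1/(108 - 5*11881 + 108*11881)) = 1/(-1/(108 - 59405 + 1283148)) = 1/(-1/1223851) = -1223851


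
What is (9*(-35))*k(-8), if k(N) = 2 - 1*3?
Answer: 315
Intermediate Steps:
k(N) = -1 (k(N) = 2 - 3 = -1)
(9*(-35))*k(-8) = (9*(-35))*(-1) = -315*(-1) = 315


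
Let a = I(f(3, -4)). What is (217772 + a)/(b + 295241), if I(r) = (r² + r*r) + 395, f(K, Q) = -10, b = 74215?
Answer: 72789/123152 ≈ 0.59105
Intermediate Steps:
I(r) = 395 + 2*r² (I(r) = (r² + r²) + 395 = 2*r² + 395 = 395 + 2*r²)
a = 595 (a = 395 + 2*(-10)² = 395 + 2*100 = 395 + 200 = 595)
(217772 + a)/(b + 295241) = (217772 + 595)/(74215 + 295241) = 218367/369456 = 218367*(1/369456) = 72789/123152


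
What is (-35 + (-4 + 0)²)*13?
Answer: -247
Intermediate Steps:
(-35 + (-4 + 0)²)*13 = (-35 + (-4)²)*13 = (-35 + 16)*13 = -19*13 = -247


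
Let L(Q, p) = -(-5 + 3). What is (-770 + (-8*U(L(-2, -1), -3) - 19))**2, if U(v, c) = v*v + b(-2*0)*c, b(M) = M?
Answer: 674041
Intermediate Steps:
L(Q, p) = 2 (L(Q, p) = -1*(-2) = 2)
U(v, c) = v**2 (U(v, c) = v*v + (-2*0)*c = v**2 + 0*c = v**2 + 0 = v**2)
(-770 + (-8*U(L(-2, -1), -3) - 19))**2 = (-770 + (-8*2**2 - 19))**2 = (-770 + (-8*4 - 19))**2 = (-770 + (-32 - 19))**2 = (-770 - 51)**2 = (-821)**2 = 674041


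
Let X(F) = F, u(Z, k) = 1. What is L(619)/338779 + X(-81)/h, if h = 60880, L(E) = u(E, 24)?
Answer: -27380219/20624865520 ≈ -0.0013275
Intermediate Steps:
L(E) = 1
L(619)/338779 + X(-81)/h = 1/338779 - 81/60880 = -27380219/20624865520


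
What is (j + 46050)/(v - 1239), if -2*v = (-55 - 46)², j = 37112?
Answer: -166324/12679 ≈ -13.118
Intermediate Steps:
v = -10201/2 (v = -(-55 - 46)²/2 = -½*(-101)² = -½*10201 = -10201/2 ≈ -5100.5)
(j + 46050)/(v - 1239) = (37112 + 46050)/(-10201/2 - 1239) = 83162/(-12679/2) = 83162*(-2/12679) = -166324/12679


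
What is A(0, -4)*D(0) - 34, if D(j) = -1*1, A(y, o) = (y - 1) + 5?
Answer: -38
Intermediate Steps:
A(y, o) = 4 + y (A(y, o) = (-1 + y) + 5 = 4 + y)
D(j) = -1
A(0, -4)*D(0) - 34 = (4 + 0)*(-1) - 34 = 4*(-1) - 34 = -4 - 34 = -38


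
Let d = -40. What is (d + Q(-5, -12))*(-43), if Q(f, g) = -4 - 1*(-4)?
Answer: 1720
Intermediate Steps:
Q(f, g) = 0 (Q(f, g) = -4 + 4 = 0)
(d + Q(-5, -12))*(-43) = (-40 + 0)*(-43) = -40*(-43) = 1720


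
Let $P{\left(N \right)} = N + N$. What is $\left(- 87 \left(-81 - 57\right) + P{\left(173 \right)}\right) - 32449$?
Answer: $-20097$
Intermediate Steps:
$P{\left(N \right)} = 2 N$
$\left(- 87 \left(-81 - 57\right) + P{\left(173 \right)}\right) - 32449 = \left(- 87 \left(-81 - 57\right) + 2 \cdot 173\right) - 32449 = \left(\left(-87\right) \left(-138\right) + 346\right) - 32449 = \left(12006 + 346\right) - 32449 = 12352 - 32449 = -20097$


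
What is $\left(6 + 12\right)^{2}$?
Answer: $324$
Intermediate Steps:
$\left(6 + 12\right)^{2} = 18^{2} = 324$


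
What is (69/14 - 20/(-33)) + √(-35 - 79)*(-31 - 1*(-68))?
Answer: 2557/462 + 37*I*√114 ≈ 5.5346 + 395.05*I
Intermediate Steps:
(69/14 - 20/(-33)) + √(-35 - 79)*(-31 - 1*(-68)) = (69*(1/14) - 20*(-1/33)) + √(-114)*(-31 + 68) = (69/14 + 20/33) + (I*√114)*37 = 2557/462 + 37*I*√114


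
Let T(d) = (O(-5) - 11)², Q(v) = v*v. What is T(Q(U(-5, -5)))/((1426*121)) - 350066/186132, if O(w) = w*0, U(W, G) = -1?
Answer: -62375998/33178029 ≈ -1.8800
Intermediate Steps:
O(w) = 0
Q(v) = v²
T(d) = 121 (T(d) = (0 - 11)² = (-11)² = 121)
T(Q(U(-5, -5)))/((1426*121)) - 350066/186132 = 121/((1426*121)) - 350066/186132 = 121/172546 - 350066*1/186132 = 121*(1/172546) - 175033/93066 = 1/1426 - 175033/93066 = -62375998/33178029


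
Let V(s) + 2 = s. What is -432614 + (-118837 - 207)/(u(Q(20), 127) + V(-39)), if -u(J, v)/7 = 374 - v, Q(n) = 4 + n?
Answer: -382803868/885 ≈ -4.3255e+5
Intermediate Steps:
V(s) = -2 + s
u(J, v) = -2618 + 7*v (u(J, v) = -7*(374 - v) = -2618 + 7*v)
-432614 + (-118837 - 207)/(u(Q(20), 127) + V(-39)) = -432614 + (-118837 - 207)/((-2618 + 7*127) + (-2 - 39)) = -432614 - 119044/((-2618 + 889) - 41) = -432614 - 119044/(-1729 - 41) = -432614 - 119044/(-1770) = -432614 - 119044*(-1/1770) = -432614 + 59522/885 = -382803868/885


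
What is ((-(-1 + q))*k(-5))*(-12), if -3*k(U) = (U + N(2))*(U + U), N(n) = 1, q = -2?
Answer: 480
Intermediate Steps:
k(U) = -2*U*(1 + U)/3 (k(U) = -(U + 1)*(U + U)/3 = -(1 + U)*2*U/3 = -2*U*(1 + U)/3)
((-(-1 + q))*k(-5))*(-12) = ((-(-1 - 2))*(-⅔*(-5)*(1 - 5)))*(-12) = ((-1*(-3))*(-⅔*(-5)*(-4)))*(-12) = (3*(-40/3))*(-12) = -40*(-12) = 480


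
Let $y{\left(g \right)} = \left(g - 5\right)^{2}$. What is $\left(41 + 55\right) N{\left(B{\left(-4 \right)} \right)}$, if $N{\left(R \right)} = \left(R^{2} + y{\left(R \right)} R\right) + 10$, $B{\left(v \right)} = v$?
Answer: $-28608$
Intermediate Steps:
$y{\left(g \right)} = \left(-5 + g\right)^{2}$
$N{\left(R \right)} = 10 + R^{2} + R \left(-5 + R\right)^{2}$ ($N{\left(R \right)} = \left(R^{2} + \left(-5 + R\right)^{2} R\right) + 10 = \left(R^{2} + R \left(-5 + R\right)^{2}\right) + 10 = 10 + R^{2} + R \left(-5 + R\right)^{2}$)
$\left(41 + 55\right) N{\left(B{\left(-4 \right)} \right)} = \left(41 + 55\right) \left(10 + \left(-4\right)^{2} - 4 \left(-5 - 4\right)^{2}\right) = 96 \left(10 + 16 - 4 \left(-9\right)^{2}\right) = 96 \left(10 + 16 - 324\right) = 96 \left(-298\right) = -28608$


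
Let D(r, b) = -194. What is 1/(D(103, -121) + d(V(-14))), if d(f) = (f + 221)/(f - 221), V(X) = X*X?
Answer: -25/5267 ≈ -0.0047465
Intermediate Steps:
V(X) = X²
d(f) = (221 + f)/(-221 + f)
1/(D(103, -121) + d(V(-14))) = 1/(-194 + (221 + (-14)²)/(-221 + (-14)²)) = 1/(-194 + (221 + 196)/(-221 + 196)) = 1/(-194 + 417/(-25)) = 1/(-194 - 1/25*417) = 1/(-194 - 417/25) = 1/(-5267/25) = -25/5267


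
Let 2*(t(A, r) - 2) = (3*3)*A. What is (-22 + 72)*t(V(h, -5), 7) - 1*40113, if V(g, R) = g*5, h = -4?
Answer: -44513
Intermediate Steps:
V(g, R) = 5*g
t(A, r) = 2 + 9*A/2 (t(A, r) = 2 + ((3*3)*A)/2 = 2 + (9*A)/2 = 2 + 9*A/2)
(-22 + 72)*t(V(h, -5), 7) - 1*40113 = (-22 + 72)*(2 + 9*(5*(-4))/2) - 1*40113 = 50*(2 + (9/2)*(-20)) - 40113 = 50*(2 - 90) - 40113 = 50*(-88) - 40113 = -4400 - 40113 = -44513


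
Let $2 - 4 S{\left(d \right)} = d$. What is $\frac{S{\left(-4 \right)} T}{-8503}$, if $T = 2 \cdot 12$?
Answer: $- \frac{36}{8503} \approx -0.0042338$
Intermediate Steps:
$T = 24$
$S{\left(d \right)} = \frac{1}{2} - \frac{d}{4}$
$\frac{S{\left(-4 \right)} T}{-8503} = \frac{\left(\frac{1}{2} - -1\right) 24}{-8503} = \left(\frac{1}{2} + 1\right) 24 \left(- \frac{1}{8503}\right) = \frac{3}{2} \cdot 24 \left(- \frac{1}{8503}\right) = 36 \left(- \frac{1}{8503}\right) = - \frac{36}{8503}$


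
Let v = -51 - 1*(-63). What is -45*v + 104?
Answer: -436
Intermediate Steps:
v = 12 (v = -51 + 63 = 12)
-45*v + 104 = -45*12 + 104 = -540 + 104 = -436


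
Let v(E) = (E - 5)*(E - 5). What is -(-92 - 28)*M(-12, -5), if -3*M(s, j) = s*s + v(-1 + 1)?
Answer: -6760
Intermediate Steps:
v(E) = (-5 + E)² (v(E) = (-5 + E)*(-5 + E) = (-5 + E)²)
M(s, j) = -25/3 - s²/3 (M(s, j) = -(s*s + (-5 + (-1 + 1))²)/3 = -(s² + (-5 + 0)²)/3 = -(s² + (-5)²)/3 = -(s² + 25)/3 = -(25 + s²)/3 = -25/3 - s²/3)
-(-92 - 28)*M(-12, -5) = -(-92 - 28)*(-25/3 - ⅓*(-12)²) = -(-120)*(-25/3 - ⅓*144) = -(-120)*(-25/3 - 48) = -(-120)*(-169)/3 = -1*6760 = -6760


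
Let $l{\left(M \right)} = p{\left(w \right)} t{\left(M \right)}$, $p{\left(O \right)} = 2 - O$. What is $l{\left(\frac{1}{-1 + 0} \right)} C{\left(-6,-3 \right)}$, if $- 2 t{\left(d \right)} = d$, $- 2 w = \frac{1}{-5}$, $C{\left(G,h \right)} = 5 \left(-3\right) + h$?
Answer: $- \frac{171}{10} \approx -17.1$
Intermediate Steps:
$C{\left(G,h \right)} = -15 + h$
$w = \frac{1}{10}$ ($w = - \frac{1}{2 \left(-5\right)} = \left(- \frac{1}{2}\right) \left(- \frac{1}{5}\right) = \frac{1}{10} \approx 0.1$)
$t{\left(d \right)} = - \frac{d}{2}$
$l{\left(M \right)} = - \frac{19 M}{20}$ ($l{\left(M \right)} = \left(2 - \frac{1}{10}\right) \left(- \frac{M}{2}\right) = \frac{19 \left(- \frac{M}{2}\right)}{10} = - \frac{19 M}{20}$)
$l{\left(\frac{1}{-1 + 0} \right)} C{\left(-6,-3 \right)} = - \frac{19}{20 \left(-1 + 0\right)} \left(-15 - 3\right) = - \frac{19}{20 \left(-1\right)} \left(-18\right) = \left(- \frac{19}{20}\right) \left(-1\right) \left(-18\right) = \frac{19}{20} \left(-18\right) = - \frac{171}{10}$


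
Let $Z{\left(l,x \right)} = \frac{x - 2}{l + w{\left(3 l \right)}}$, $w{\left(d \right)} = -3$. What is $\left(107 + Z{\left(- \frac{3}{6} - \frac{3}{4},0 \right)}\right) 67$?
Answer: $\frac{122409}{17} \approx 7200.5$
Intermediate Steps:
$Z{\left(l,x \right)} = \frac{-2 + x}{-3 + l}$ ($Z{\left(l,x \right)} = \frac{x - 2}{l - 3} = \frac{-2 + x}{-3 + l}$)
$\left(107 + Z{\left(- \frac{3}{6} - \frac{3}{4},0 \right)}\right) 67 = \left(107 + \frac{-2 + 0}{-3 - \left(\frac{1}{2} + \frac{3}{4}\right)}\right) 67 = \left(107 + \frac{1}{-3 - \frac{5}{4}} \left(-2\right)\right) 67 = \left(107 + \frac{1}{- \frac{17}{4}} \left(-2\right)\right) 67 = \left(107 - - \frac{8}{17}\right) 67 = \left(107 + \frac{8}{17}\right) 67 = \frac{1827}{17} \cdot 67 = \frac{122409}{17}$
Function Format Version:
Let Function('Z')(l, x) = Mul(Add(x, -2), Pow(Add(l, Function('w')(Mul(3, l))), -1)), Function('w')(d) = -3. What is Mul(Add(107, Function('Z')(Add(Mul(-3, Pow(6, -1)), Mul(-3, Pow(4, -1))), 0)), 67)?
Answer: Rational(122409, 17) ≈ 7200.5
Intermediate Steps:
Function('Z')(l, x) = Mul(Pow(Add(-3, l), -1), Add(-2, x)) (Function('Z')(l, x) = Mul(Add(x, -2), Pow(Add(l, -3), -1)) = Mul(Add(-2, x), Pow(Add(-3, l), -1)) = Mul(Pow(Add(-3, l), -1), Add(-2, x)))
Mul(Add(107, Function('Z')(Add(Mul(-3, Pow(6, -1)), Mul(-3, Pow(4, -1))), 0)), 67) = Mul(Add(107, Mul(Pow(Add(-3, Add(Mul(-3, Pow(6, -1)), Mul(-3, Pow(4, -1)))), -1), Add(-2, 0))), 67) = Mul(Add(107, Mul(Pow(Add(-3, Add(Mul(-3, Rational(1, 6)), Mul(-3, Rational(1, 4)))), -1), -2)), 67) = Mul(Add(107, Mul(Pow(Add(-3, Add(Rational(-1, 2), Rational(-3, 4))), -1), -2)), 67) = Mul(Add(107, Mul(Pow(Add(-3, Rational(-5, 4)), -1), -2)), 67) = Mul(Add(107, Mul(Pow(Rational(-17, 4), -1), -2)), 67) = Mul(Add(107, Mul(Rational(-4, 17), -2)), 67) = Mul(Add(107, Rational(8, 17)), 67) = Mul(Rational(1827, 17), 67) = Rational(122409, 17)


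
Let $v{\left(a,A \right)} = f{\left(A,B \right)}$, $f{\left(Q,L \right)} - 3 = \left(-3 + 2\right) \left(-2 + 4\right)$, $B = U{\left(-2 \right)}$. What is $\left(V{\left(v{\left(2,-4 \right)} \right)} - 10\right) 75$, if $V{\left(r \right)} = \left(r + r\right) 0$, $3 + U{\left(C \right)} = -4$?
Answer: $-750$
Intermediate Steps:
$U{\left(C \right)} = -7$ ($U{\left(C \right)} = -3 - 4 = -7$)
$B = -7$
$f{\left(Q,L \right)} = 1$ ($f{\left(Q,L \right)} = 3 + \left(-3 + 2\right) \left(-2 + 4\right) = 3 - 2 = 1$)
$v{\left(a,A \right)} = 1$
$V{\left(r \right)} = 0$ ($V{\left(r \right)} = 2 r 0 = 0$)
$\left(V{\left(v{\left(2,-4 \right)} \right)} - 10\right) 75 = \left(0 - 10\right) 75 = \left(-10\right) 75 = -750$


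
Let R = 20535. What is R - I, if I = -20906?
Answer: 41441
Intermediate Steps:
R - I = 20535 - 1*(-20906) = 20535 + 20906 = 41441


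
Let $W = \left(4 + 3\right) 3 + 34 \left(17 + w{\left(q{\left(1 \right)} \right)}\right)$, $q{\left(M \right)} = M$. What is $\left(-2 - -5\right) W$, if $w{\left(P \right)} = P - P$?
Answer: $1797$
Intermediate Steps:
$w{\left(P \right)} = 0$
$W = 599$ ($W = \left(4 + 3\right) 3 + 34 \left(17 + 0\right) = 7 \cdot 3 + 34 \cdot 17 = 21 + 578 = 599$)
$\left(-2 - -5\right) W = \left(-2 - -5\right) 599 = \left(-2 + 5\right) 599 = 3 \cdot 599 = 1797$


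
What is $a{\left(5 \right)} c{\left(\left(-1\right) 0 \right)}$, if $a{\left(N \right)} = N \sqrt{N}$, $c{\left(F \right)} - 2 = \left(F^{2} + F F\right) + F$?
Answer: $10 \sqrt{5} \approx 22.361$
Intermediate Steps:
$c{\left(F \right)} = 2 + F + 2 F^{2}$ ($c{\left(F \right)} = 2 + \left(\left(F^{2} + F F\right) + F\right) = 2 + \left(\left(F^{2} + F^{2}\right) + F\right) = 2 + \left(2 F^{2} + F\right) = 2 + \left(F + 2 F^{2}\right) = 2 + F + 2 F^{2}$)
$a{\left(N \right)} = N^{\frac{3}{2}}$
$a{\left(5 \right)} c{\left(\left(-1\right) 0 \right)} = 5^{\frac{3}{2}} \left(2 - 0 + 2 \left(\left(-1\right) 0\right)^{2}\right) = 5 \sqrt{5} \left(2 + 0 + 2 \cdot 0^{2}\right) = 5 \sqrt{5} \left(2 + 0 + 2 \cdot 0\right) = 5 \sqrt{5} \left(2 + 0 + 0\right) = 5 \sqrt{5} \cdot 2 = 10 \sqrt{5}$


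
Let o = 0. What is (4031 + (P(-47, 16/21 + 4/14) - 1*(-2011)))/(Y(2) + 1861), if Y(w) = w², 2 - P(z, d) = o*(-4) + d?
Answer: 126902/39165 ≈ 3.2402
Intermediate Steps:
P(z, d) = 2 - d (P(z, d) = 2 - (0*(-4) + d) = 2 - (0 + d) = 2 - d)
(4031 + (P(-47, 16/21 + 4/14) - 1*(-2011)))/(Y(2) + 1861) = (4031 + ((2 - (16/21 + 4/14)) - 1*(-2011)))/(2² + 1861) = (4031 + ((2 - (16*(1/21) + 4*(1/14))) + 2011))/(4 + 1861) = (4031 + ((2 - (16/21 + 2/7)) + 2011))/1865 = (4031 + ((2 - 1*22/21) + 2011))*(1/1865) = (4031 + ((2 - 22/21) + 2011))*(1/1865) = (4031 + (20/21 + 2011))*(1/1865) = (4031 + 42251/21)*(1/1865) = (126902/21)*(1/1865) = 126902/39165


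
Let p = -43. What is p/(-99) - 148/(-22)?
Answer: 709/99 ≈ 7.1616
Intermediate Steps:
p/(-99) - 148/(-22) = -43/(-99) - 148/(-22) = -43*(-1/99) - 148*(-1/22) = 43/99 + 74/11 = 709/99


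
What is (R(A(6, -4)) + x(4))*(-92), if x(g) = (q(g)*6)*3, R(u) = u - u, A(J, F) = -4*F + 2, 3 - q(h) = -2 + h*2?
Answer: 4968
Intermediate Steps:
q(h) = 5 - 2*h (q(h) = 3 - (-2 + h*2) = 3 - (-2 + 2*h) = 3 + (2 - 2*h) = 5 - 2*h)
A(J, F) = 2 - 4*F
R(u) = 0
x(g) = 90 - 36*g (x(g) = ((5 - 2*g)*6)*3 = (30 - 12*g)*3 = 90 - 36*g)
(R(A(6, -4)) + x(4))*(-92) = (0 + (90 - 36*4))*(-92) = (0 + (90 - 144))*(-92) = (0 - 54)*(-92) = -54*(-92) = 4968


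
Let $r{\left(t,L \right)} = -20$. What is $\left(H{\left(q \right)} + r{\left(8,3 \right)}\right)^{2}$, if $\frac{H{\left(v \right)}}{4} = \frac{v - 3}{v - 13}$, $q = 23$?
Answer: $144$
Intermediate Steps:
$H{\left(v \right)} = \frac{4 \left(-3 + v\right)}{-13 + v}$ ($H{\left(v \right)} = 4 \frac{v - 3}{v - 13} = 4 \frac{-3 + v}{-13 + v} = \frac{4 \left(-3 + v\right)}{-13 + v}$)
$\left(H{\left(q \right)} + r{\left(8,3 \right)}\right)^{2} = \left(\frac{4 \left(-3 + 23\right)}{-13 + 23} - 20\right)^{2} = \left(4 \cdot \frac{1}{10} \cdot 20 - 20\right)^{2} = \left(8 - 20\right)^{2} = \left(-12\right)^{2} = 144$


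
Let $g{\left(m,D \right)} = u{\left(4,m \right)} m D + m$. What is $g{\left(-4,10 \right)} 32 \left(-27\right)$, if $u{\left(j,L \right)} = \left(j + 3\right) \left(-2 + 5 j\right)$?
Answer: $4358016$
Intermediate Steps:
$u{\left(j,L \right)} = \left(-2 + 5 j\right) \left(3 + j\right)$ ($u{\left(j,L \right)} = \left(3 + j\right) \left(-2 + 5 j\right) = \left(-2 + 5 j\right) \left(3 + j\right)$)
$g{\left(m,D \right)} = m + 126 D m$ ($g{\left(m,D \right)} = \left(-6 + 5 \cdot 4^{2} + 13 \cdot 4\right) m D + m = \left(-6 + 5 \cdot 16 + 52\right) m D + m = \left(-6 + 80 + 52\right) m D + m = 126 m D + m = 126 D m + m = m + 126 D m$)
$g{\left(-4,10 \right)} 32 \left(-27\right) = - 4 \left(1 + 126 \cdot 10\right) 32 \left(-27\right) = - 4 \left(1 + 1260\right) 32 \left(-27\right) = \left(-4\right) 1261 \cdot 32 \left(-27\right) = \left(-5044\right) 32 \left(-27\right) = \left(-161408\right) \left(-27\right) = 4358016$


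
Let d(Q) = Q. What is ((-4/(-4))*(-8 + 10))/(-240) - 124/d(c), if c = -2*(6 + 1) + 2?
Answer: 413/40 ≈ 10.325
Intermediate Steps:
c = -12 (c = -2*7 + 2 = -14 + 2 = -12)
((-4/(-4))*(-8 + 10))/(-240) - 124/d(c) = ((-4/(-4))*(-8 + 10))/(-240) - 124/(-12) = (-4*(-¼)*2)*(-1/240) - 124*(-1/12) = (1*2)*(-1/240) + 31/3 = 2*(-1/240) + 31/3 = -1/120 + 31/3 = 413/40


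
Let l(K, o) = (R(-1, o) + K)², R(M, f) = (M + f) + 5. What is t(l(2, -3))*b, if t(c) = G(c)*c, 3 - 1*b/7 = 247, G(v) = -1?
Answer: 15372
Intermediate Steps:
R(M, f) = 5 + M + f
l(K, o) = (4 + K + o)² (l(K, o) = ((5 - 1 + o) + K)² = ((4 + o) + K)² = (4 + K + o)²)
b = -1708 (b = 21 - 7*247 = 21 - 1729 = -1708)
t(c) = -c
t(l(2, -3))*b = -(4 + 2 - 3)²*(-1708) = -1*3²*(-1708) = -1*9*(-1708) = -9*(-1708) = 15372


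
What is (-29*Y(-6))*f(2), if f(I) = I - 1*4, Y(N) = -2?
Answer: -116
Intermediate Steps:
f(I) = -4 + I (f(I) = I - 4 = -4 + I)
(-29*Y(-6))*f(2) = (-29*(-2))*(-4 + 2) = 58*(-2) = -116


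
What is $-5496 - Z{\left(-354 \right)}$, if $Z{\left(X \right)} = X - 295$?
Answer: $-4847$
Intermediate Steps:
$Z{\left(X \right)} = -295 + X$
$-5496 - Z{\left(-354 \right)} = -5496 - \left(-295 - 354\right) = -5496 - -649 = -5496 + 649 = -4847$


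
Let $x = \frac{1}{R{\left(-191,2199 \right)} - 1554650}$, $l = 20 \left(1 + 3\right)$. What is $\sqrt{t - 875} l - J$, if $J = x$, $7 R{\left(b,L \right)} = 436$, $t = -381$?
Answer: $\frac{7}{10882114} + 160 i \sqrt{314} \approx 6.4326 \cdot 10^{-7} + 2835.2 i$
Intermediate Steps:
$l = 80$ ($l = 20 \cdot 4 = 80$)
$R{\left(b,L \right)} = \frac{436}{7}$ ($R{\left(b,L \right)} = \frac{1}{7} \cdot 436 = \frac{436}{7}$)
$x = - \frac{7}{10882114}$ ($x = \frac{1}{\frac{436}{7} - 1554650} = \frac{1}{- \frac{10882114}{7}} = - \frac{7}{10882114} \approx -6.4326 \cdot 10^{-7}$)
$J = - \frac{7}{10882114} \approx -6.4326 \cdot 10^{-7}$
$\sqrt{t - 875} l - J = \sqrt{-381 - 875} \cdot 80 - - \frac{7}{10882114} = \sqrt{-1256} \cdot 80 + \frac{7}{10882114} = 2 i \sqrt{314} \cdot 80 + \frac{7}{10882114} = 160 i \sqrt{314} + \frac{7}{10882114} = \frac{7}{10882114} + 160 i \sqrt{314}$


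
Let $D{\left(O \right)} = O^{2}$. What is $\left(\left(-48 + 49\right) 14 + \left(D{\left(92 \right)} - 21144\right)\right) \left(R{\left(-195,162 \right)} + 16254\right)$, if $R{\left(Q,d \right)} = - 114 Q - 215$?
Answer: $-484715154$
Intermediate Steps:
$R{\left(Q,d \right)} = -215 - 114 Q$
$\left(\left(-48 + 49\right) 14 + \left(D{\left(92 \right)} - 21144\right)\right) \left(R{\left(-195,162 \right)} + 16254\right) = \left(\left(-48 + 49\right) 14 + \left(92^{2} - 21144\right)\right) \left(\left(-215 - -22230\right) + 16254\right) = \left(1 \cdot 14 + \left(8464 - 21144\right)\right) \left(\left(-215 + 22230\right) + 16254\right) = \left(14 - 12680\right) \left(22015 + 16254\right) = \left(-12666\right) 38269 = -484715154$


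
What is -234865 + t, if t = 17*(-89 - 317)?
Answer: -241767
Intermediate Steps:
t = -6902 (t = 17*(-406) = -6902)
-234865 + t = -234865 - 6902 = -241767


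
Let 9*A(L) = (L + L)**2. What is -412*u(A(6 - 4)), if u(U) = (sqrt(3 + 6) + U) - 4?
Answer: -2884/9 ≈ -320.44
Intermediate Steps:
A(L) = 4*L**2/9 (A(L) = (L + L)**2/9 = (2*L)**2/9 = (4*L**2)/9 = 4*L**2/9)
u(U) = -1 + U (u(U) = (sqrt(9) + U) - 4 = (3 + U) - 4 = -1 + U)
-412*u(A(6 - 4)) = -412*(-1 + 4*(6 - 4)**2/9) = -412*(-1 + (4/9)*2**2) = -412*(-1 + (4/9)*4) = -412*(-1 + 16/9) = -412*7/9 = -2884/9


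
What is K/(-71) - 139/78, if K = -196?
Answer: 5419/5538 ≈ 0.97851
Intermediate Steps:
K/(-71) - 139/78 = -196/(-71) - 139/78 = -196*(-1/71) - 139*1/78 = 196/71 - 139/78 = 5419/5538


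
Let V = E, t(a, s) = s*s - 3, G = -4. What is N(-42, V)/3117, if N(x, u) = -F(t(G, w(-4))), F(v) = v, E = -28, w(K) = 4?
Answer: -13/3117 ≈ -0.0041707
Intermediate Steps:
t(a, s) = -3 + s² (t(a, s) = s² - 3 = -3 + s²)
V = -28
N(x, u) = -13 (N(x, u) = -(-3 + 4²) = -(-3 + 16) = -1*13 = -13)
N(-42, V)/3117 = -13/3117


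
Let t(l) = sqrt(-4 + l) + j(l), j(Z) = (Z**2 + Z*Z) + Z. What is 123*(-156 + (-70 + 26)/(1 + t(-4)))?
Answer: 984*(-39*sqrt(2) + 571*I)/(-29*I + 2*sqrt(2)) ≈ -19373.0 + 18.03*I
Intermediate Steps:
j(Z) = Z + 2*Z**2 (j(Z) = (Z**2 + Z**2) + Z = 2*Z**2 + Z = Z + 2*Z**2)
t(l) = sqrt(-4 + l) + l*(1 + 2*l)
123*(-156 + (-70 + 26)/(1 + t(-4))) = 123*(-156 + (-70 + 26)/(1 + (sqrt(-4 - 4) - 4*(1 + 2*(-4))))) = 123*(-156 - 44/(1 + (sqrt(-8) - 4*(1 - 8)))) = 123*(-156 - 44/(1 + (2*I*sqrt(2) - 4*(-7)))) = 123*(-156 - 44/(1 + (2*I*sqrt(2) + 28))) = 123*(-156 - 44/(1 + (28 + 2*I*sqrt(2)))) = 123*(-156 - 44/(29 + 2*I*sqrt(2))) = -19188 - 5412/(29 + 2*I*sqrt(2))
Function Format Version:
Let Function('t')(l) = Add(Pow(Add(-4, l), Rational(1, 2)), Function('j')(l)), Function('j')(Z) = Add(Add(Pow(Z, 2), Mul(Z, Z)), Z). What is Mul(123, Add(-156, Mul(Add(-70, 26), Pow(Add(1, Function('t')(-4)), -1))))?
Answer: Mul(984, Pow(Add(Mul(-29, I), Mul(2, Pow(2, Rational(1, 2)))), -1), Add(Mul(-39, Pow(2, Rational(1, 2))), Mul(571, I))) ≈ Add(-19373., Mul(18.030, I))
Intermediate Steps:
Function('j')(Z) = Add(Z, Mul(2, Pow(Z, 2))) (Function('j')(Z) = Add(Add(Pow(Z, 2), Pow(Z, 2)), Z) = Add(Mul(2, Pow(Z, 2)), Z) = Add(Z, Mul(2, Pow(Z, 2))))
Function('t')(l) = Add(Pow(Add(-4, l), Rational(1, 2)), Mul(l, Add(1, Mul(2, l))))
Mul(123, Add(-156, Mul(Add(-70, 26), Pow(Add(1, Function('t')(-4)), -1)))) = Mul(123, Add(-156, Mul(Add(-70, 26), Pow(Add(1, Add(Pow(Add(-4, -4), Rational(1, 2)), Mul(-4, Add(1, Mul(2, -4))))), -1)))) = Mul(123, Add(-156, Mul(-44, Pow(Add(1, Add(Pow(-8, Rational(1, 2)), Mul(-4, Add(1, -8)))), -1)))) = Mul(123, Add(-156, Mul(-44, Pow(Add(1, Add(Mul(2, I, Pow(2, Rational(1, 2))), Mul(-4, -7))), -1)))) = Mul(123, Add(-156, Mul(-44, Pow(Add(1, Add(Mul(2, I, Pow(2, Rational(1, 2))), 28)), -1)))) = Mul(123, Add(-156, Mul(-44, Pow(Add(1, Add(28, Mul(2, I, Pow(2, Rational(1, 2))))), -1)))) = Mul(123, Add(-156, Mul(-44, Pow(Add(29, Mul(2, I, Pow(2, Rational(1, 2)))), -1)))) = Add(-19188, Mul(-5412, Pow(Add(29, Mul(2, I, Pow(2, Rational(1, 2)))), -1)))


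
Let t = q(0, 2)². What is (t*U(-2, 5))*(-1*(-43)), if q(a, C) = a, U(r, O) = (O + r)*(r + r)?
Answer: 0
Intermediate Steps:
U(r, O) = 2*r*(O + r) (U(r, O) = (O + r)*(2*r) = 2*r*(O + r))
t = 0 (t = 0² = 0)
(t*U(-2, 5))*(-1*(-43)) = (0*(2*(-2)*(5 - 2)))*(-1*(-43)) = (0*(2*(-2)*3))*43 = (0*(-12))*43 = 0*43 = 0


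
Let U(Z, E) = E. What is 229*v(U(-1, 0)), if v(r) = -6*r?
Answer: 0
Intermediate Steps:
229*v(U(-1, 0)) = 229*(-6*0) = 229*0 = 0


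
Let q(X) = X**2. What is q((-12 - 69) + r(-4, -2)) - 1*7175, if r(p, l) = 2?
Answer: -934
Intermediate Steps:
q((-12 - 69) + r(-4, -2)) - 1*7175 = ((-12 - 69) + 2)**2 - 1*7175 = (-81 + 2)**2 - 7175 = (-79)**2 - 7175 = 6241 - 7175 = -934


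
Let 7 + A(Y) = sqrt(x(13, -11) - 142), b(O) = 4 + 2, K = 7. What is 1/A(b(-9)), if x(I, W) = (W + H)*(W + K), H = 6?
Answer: -7/171 - I*sqrt(122)/171 ≈ -0.040936 - 0.064593*I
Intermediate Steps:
b(O) = 6
x(I, W) = (6 + W)*(7 + W) (x(I, W) = (W + 6)*(W + 7) = (6 + W)*(7 + W))
A(Y) = -7 + I*sqrt(122) (A(Y) = -7 + sqrt((42 + (-11)**2 + 13*(-11)) - 142) = -7 + sqrt((42 + 121 - 143) - 142) = -7 + sqrt(20 - 142) = -7 + sqrt(-122) = -7 + I*sqrt(122))
1/A(b(-9)) = 1/(-7 + I*sqrt(122))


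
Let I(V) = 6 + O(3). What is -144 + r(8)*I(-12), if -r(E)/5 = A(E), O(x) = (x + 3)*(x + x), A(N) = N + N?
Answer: -3504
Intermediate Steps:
A(N) = 2*N
O(x) = 2*x*(3 + x) (O(x) = (3 + x)*(2*x) = 2*x*(3 + x))
r(E) = -10*E
I(V) = 42 (I(V) = 6 + 2*3*(3 + 3) = 6 + 2*3*6 = 6 + 36 = 42)
-144 + r(8)*I(-12) = -144 - 10*8*42 = -144 - 80*42 = -144 - 3360 = -3504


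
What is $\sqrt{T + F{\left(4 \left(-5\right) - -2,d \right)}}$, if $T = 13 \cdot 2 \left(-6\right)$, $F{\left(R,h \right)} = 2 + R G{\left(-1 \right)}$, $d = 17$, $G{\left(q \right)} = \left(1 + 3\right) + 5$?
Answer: $2 i \sqrt{79} \approx 17.776 i$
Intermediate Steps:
$G{\left(q \right)} = 9$ ($G{\left(q \right)} = 4 + 5 = 9$)
$F{\left(R,h \right)} = 2 + 9 R$ ($F{\left(R,h \right)} = 2 + R 9 = 2 + 9 R$)
$T = -156$ ($T = 13 \left(-12\right) = -156$)
$\sqrt{T + F{\left(4 \left(-5\right) - -2,d \right)}} = \sqrt{-156 + \left(2 + 9 \left(4 \left(-5\right) - -2\right)\right)} = \sqrt{-156 + \left(2 + 9 \left(-20 + 2\right)\right)} = \sqrt{-156 + \left(2 + 9 \left(-18\right)\right)} = \sqrt{-156 + \left(2 - 162\right)} = \sqrt{-156 - 160} = \sqrt{-316} = 2 i \sqrt{79}$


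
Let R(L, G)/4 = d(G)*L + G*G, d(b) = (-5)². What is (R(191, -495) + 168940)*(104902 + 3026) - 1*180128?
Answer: 126074833792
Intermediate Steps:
d(b) = 25
R(L, G) = 4*G² + 100*L (R(L, G) = 4*(25*L + G*G) = 4*(25*L + G²) = 4*(G² + 25*L) = 4*G² + 100*L)
(R(191, -495) + 168940)*(104902 + 3026) - 1*180128 = ((4*(-495)² + 100*191) + 168940)*(104902 + 3026) - 1*180128 = ((4*245025 + 19100) + 168940)*107928 - 180128 = ((980100 + 19100) + 168940)*107928 - 180128 = (999200 + 168940)*107928 - 180128 = 1168140*107928 - 180128 = 126075013920 - 180128 = 126074833792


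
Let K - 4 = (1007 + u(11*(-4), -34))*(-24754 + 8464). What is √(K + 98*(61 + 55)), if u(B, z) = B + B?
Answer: I*√14959138 ≈ 3867.7*I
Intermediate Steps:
u(B, z) = 2*B
K = -14970506 (K = 4 + (1007 + 2*(11*(-4)))*(-24754 + 8464) = 4 + (1007 + 2*(-44))*(-16290) = 4 + (1007 - 88)*(-16290) = 4 + 919*(-16290) = 4 - 14970510 = -14970506)
√(K + 98*(61 + 55)) = √(-14970506 + 98*(61 + 55)) = √(-14970506 + 98*116) = √(-14970506 + 11368) = √(-14959138) = I*√14959138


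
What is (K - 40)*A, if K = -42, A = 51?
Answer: -4182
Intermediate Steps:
(K - 40)*A = (-42 - 40)*51 = -82*51 = -4182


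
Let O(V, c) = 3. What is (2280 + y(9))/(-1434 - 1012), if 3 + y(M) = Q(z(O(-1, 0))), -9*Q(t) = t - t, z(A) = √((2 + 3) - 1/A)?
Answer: -2277/2446 ≈ -0.93091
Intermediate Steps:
z(A) = √(5 - 1/A)
Q(t) = 0 (Q(t) = -(t - t)/9 = -⅑*0 = 0)
y(M) = -3 (y(M) = -3 + 0 = -3)
(2280 + y(9))/(-1434 - 1012) = (2280 - 3)/(-1434 - 1012) = 2277/(-2446) = 2277*(-1/2446) = -2277/2446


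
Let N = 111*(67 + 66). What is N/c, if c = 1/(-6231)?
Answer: -91988253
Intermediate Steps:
c = -1/6231 ≈ -0.00016049
N = 14763 (N = 111*133 = 14763)
N/c = 14763/(-1/6231) = 14763*(-6231) = -91988253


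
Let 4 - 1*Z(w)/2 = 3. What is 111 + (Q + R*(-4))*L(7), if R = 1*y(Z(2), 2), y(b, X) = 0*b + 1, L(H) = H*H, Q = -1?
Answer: -134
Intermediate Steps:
Z(w) = 2 (Z(w) = 8 - 2*3 = 8 - 6 = 2)
L(H) = H²
y(b, X) = 1 (y(b, X) = 0 + 1 = 1)
R = 1 (R = 1*1 = 1)
111 + (Q + R*(-4))*L(7) = 111 + (-1 + 1*(-4))*7² = 111 + (-1 - 4)*49 = 111 - 5*49 = 111 - 245 = -134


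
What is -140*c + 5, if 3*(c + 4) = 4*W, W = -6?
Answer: 1685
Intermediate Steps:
c = -12 (c = -4 + (4*(-6))/3 = -4 + (⅓)*(-24) = -4 - 8 = -12)
-140*c + 5 = -140*(-12) + 5 = 1680 + 5 = 1685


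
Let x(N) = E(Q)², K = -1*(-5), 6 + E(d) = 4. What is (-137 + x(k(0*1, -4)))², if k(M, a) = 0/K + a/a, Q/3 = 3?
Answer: 17689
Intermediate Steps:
Q = 9 (Q = 3*3 = 9)
E(d) = -2 (E(d) = -6 + 4 = -2)
K = 5
k(M, a) = 1 (k(M, a) = 0/5 + a/a = 0*(⅕) + 1 = 0 + 1 = 1)
x(N) = 4 (x(N) = (-2)² = 4)
(-137 + x(k(0*1, -4)))² = (-137 + 4)² = (-133)² = 17689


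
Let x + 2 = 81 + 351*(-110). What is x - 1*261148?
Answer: -299679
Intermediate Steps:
x = -38531 (x = -2 + (81 + 351*(-110)) = -2 + (81 - 38610) = -2 - 38529 = -38531)
x - 1*261148 = -38531 - 1*261148 = -38531 - 261148 = -299679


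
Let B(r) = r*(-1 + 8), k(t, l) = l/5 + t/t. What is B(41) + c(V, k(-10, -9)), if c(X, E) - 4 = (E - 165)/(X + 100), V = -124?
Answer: 35749/120 ≈ 297.91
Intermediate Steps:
k(t, l) = 1 + l/5 (k(t, l) = l*(⅕) + 1 = l/5 + 1 = 1 + l/5)
c(X, E) = 4 + (-165 + E)/(100 + X) (c(X, E) = 4 + (E - 165)/(X + 100) = 4 + (-165 + E)/(100 + X))
B(r) = 7*r (B(r) = r*7 = 7*r)
B(41) + c(V, k(-10, -9)) = 7*41 + (235 + (1 + (⅕)*(-9)) + 4*(-124))/(100 - 124) = 287 + (235 + (1 - 9/5) - 496)/(-24) = 287 - (235 - ⅘ - 496)/24 = 287 - 1/24*(-1309/5) = 287 + 1309/120 = 35749/120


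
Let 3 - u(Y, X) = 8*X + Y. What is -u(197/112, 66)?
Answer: 58997/112 ≈ 526.76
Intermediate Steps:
u(Y, X) = 3 - Y - 8*X (u(Y, X) = 3 - (8*X + Y) = 3 - (Y + 8*X) = 3 + (-Y - 8*X) = 3 - Y - 8*X)
-u(197/112, 66) = -(3 - 197/112 - 8*66) = -(3 - 197/112 - 528) = -1*(-58997/112) = 58997/112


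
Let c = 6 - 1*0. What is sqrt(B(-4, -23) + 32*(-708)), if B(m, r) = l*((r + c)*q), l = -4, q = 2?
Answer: 2*I*sqrt(5630) ≈ 150.07*I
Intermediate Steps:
c = 6 (c = 6 + 0 = 6)
B(m, r) = -48 - 8*r (B(m, r) = -4*(r + 6)*2 = -4*(6 + r)*2 = -4*(12 + 2*r) = -48 - 8*r)
sqrt(B(-4, -23) + 32*(-708)) = sqrt((-48 - 8*(-23)) + 32*(-708)) = sqrt((-48 + 184) - 22656) = sqrt(136 - 22656) = sqrt(-22520) = 2*I*sqrt(5630)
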